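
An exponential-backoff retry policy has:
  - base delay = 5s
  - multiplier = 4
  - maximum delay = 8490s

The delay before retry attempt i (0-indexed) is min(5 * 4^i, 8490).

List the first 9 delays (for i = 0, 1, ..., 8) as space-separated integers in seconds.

Computing each delay:
  i=0: min(5*4^0, 8490) = 5
  i=1: min(5*4^1, 8490) = 20
  i=2: min(5*4^2, 8490) = 80
  i=3: min(5*4^3, 8490) = 320
  i=4: min(5*4^4, 8490) = 1280
  i=5: min(5*4^5, 8490) = 5120
  i=6: min(5*4^6, 8490) = 8490
  i=7: min(5*4^7, 8490) = 8490
  i=8: min(5*4^8, 8490) = 8490

Answer: 5 20 80 320 1280 5120 8490 8490 8490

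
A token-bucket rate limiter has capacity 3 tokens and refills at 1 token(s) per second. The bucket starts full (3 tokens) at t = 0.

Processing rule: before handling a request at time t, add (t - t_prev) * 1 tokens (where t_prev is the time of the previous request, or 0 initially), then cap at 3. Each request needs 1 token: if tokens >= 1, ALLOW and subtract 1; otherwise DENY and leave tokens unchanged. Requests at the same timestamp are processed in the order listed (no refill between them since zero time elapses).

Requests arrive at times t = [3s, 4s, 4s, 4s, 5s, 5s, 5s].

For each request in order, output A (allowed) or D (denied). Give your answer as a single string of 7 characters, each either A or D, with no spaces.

Simulating step by step:
  req#1 t=3s: ALLOW
  req#2 t=4s: ALLOW
  req#3 t=4s: ALLOW
  req#4 t=4s: ALLOW
  req#5 t=5s: ALLOW
  req#6 t=5s: DENY
  req#7 t=5s: DENY

Answer: AAAAADD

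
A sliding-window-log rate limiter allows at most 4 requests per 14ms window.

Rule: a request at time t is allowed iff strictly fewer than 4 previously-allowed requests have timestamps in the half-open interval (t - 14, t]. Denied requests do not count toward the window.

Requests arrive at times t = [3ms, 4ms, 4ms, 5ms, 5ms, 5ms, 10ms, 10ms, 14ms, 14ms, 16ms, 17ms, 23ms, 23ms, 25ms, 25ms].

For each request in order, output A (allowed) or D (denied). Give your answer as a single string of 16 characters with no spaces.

Tracking allowed requests in the window:
  req#1 t=3ms: ALLOW
  req#2 t=4ms: ALLOW
  req#3 t=4ms: ALLOW
  req#4 t=5ms: ALLOW
  req#5 t=5ms: DENY
  req#6 t=5ms: DENY
  req#7 t=10ms: DENY
  req#8 t=10ms: DENY
  req#9 t=14ms: DENY
  req#10 t=14ms: DENY
  req#11 t=16ms: DENY
  req#12 t=17ms: ALLOW
  req#13 t=23ms: ALLOW
  req#14 t=23ms: ALLOW
  req#15 t=25ms: ALLOW
  req#16 t=25ms: DENY

Answer: AAAADDDDDDDAAAAD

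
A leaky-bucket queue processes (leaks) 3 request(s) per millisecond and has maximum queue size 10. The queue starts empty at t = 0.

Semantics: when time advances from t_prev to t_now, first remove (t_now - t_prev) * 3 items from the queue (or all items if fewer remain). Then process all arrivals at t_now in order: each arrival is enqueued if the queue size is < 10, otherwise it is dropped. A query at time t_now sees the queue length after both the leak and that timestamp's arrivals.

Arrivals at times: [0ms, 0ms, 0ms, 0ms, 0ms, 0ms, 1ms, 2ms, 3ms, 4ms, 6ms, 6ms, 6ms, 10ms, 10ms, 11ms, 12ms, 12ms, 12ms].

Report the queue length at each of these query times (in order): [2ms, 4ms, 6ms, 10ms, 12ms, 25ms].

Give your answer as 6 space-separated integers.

Queue lengths at query times:
  query t=2ms: backlog = 2
  query t=4ms: backlog = 1
  query t=6ms: backlog = 3
  query t=10ms: backlog = 2
  query t=12ms: backlog = 3
  query t=25ms: backlog = 0

Answer: 2 1 3 2 3 0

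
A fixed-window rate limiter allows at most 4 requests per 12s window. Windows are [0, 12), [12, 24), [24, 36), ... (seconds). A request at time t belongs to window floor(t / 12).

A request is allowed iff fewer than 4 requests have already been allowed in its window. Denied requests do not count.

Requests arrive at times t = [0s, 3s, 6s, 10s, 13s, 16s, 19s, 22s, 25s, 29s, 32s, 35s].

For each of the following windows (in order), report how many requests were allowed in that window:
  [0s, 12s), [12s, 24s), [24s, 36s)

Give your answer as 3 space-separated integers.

Answer: 4 4 4

Derivation:
Processing requests:
  req#1 t=0s (window 0): ALLOW
  req#2 t=3s (window 0): ALLOW
  req#3 t=6s (window 0): ALLOW
  req#4 t=10s (window 0): ALLOW
  req#5 t=13s (window 1): ALLOW
  req#6 t=16s (window 1): ALLOW
  req#7 t=19s (window 1): ALLOW
  req#8 t=22s (window 1): ALLOW
  req#9 t=25s (window 2): ALLOW
  req#10 t=29s (window 2): ALLOW
  req#11 t=32s (window 2): ALLOW
  req#12 t=35s (window 2): ALLOW

Allowed counts by window: 4 4 4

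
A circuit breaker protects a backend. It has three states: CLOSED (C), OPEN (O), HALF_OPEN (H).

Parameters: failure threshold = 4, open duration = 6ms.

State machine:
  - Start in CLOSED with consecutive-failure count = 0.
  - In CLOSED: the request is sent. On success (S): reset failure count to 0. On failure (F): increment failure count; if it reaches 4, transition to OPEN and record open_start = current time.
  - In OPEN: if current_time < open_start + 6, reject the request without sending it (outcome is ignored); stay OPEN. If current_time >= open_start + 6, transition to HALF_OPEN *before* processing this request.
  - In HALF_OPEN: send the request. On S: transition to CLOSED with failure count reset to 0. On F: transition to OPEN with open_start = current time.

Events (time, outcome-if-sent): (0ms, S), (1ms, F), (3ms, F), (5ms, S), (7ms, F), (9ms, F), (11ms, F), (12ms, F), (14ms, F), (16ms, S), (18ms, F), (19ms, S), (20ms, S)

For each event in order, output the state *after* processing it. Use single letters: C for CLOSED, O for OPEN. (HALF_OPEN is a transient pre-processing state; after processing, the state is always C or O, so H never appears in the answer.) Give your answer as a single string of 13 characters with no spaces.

State after each event:
  event#1 t=0ms outcome=S: state=CLOSED
  event#2 t=1ms outcome=F: state=CLOSED
  event#3 t=3ms outcome=F: state=CLOSED
  event#4 t=5ms outcome=S: state=CLOSED
  event#5 t=7ms outcome=F: state=CLOSED
  event#6 t=9ms outcome=F: state=CLOSED
  event#7 t=11ms outcome=F: state=CLOSED
  event#8 t=12ms outcome=F: state=OPEN
  event#9 t=14ms outcome=F: state=OPEN
  event#10 t=16ms outcome=S: state=OPEN
  event#11 t=18ms outcome=F: state=OPEN
  event#12 t=19ms outcome=S: state=OPEN
  event#13 t=20ms outcome=S: state=OPEN

Answer: CCCCCCCOOOOOO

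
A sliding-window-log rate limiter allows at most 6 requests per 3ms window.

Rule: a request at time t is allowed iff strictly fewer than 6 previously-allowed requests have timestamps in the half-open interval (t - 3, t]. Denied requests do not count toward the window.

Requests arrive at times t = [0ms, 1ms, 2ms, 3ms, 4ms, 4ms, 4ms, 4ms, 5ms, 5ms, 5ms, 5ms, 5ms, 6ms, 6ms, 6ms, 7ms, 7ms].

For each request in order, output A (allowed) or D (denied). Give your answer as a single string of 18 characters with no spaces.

Tracking allowed requests in the window:
  req#1 t=0ms: ALLOW
  req#2 t=1ms: ALLOW
  req#3 t=2ms: ALLOW
  req#4 t=3ms: ALLOW
  req#5 t=4ms: ALLOW
  req#6 t=4ms: ALLOW
  req#7 t=4ms: ALLOW
  req#8 t=4ms: ALLOW
  req#9 t=5ms: ALLOW
  req#10 t=5ms: DENY
  req#11 t=5ms: DENY
  req#12 t=5ms: DENY
  req#13 t=5ms: DENY
  req#14 t=6ms: ALLOW
  req#15 t=6ms: DENY
  req#16 t=6ms: DENY
  req#17 t=7ms: ALLOW
  req#18 t=7ms: ALLOW

Answer: AAAAAAAAADDDDADDAA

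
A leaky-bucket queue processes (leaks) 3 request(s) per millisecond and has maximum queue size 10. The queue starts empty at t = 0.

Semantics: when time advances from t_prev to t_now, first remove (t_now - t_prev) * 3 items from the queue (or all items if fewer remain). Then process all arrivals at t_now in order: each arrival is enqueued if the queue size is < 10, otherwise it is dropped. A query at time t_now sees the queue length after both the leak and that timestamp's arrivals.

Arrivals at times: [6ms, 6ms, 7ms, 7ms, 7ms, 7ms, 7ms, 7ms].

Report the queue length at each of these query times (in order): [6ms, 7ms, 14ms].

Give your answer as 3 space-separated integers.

Queue lengths at query times:
  query t=6ms: backlog = 2
  query t=7ms: backlog = 6
  query t=14ms: backlog = 0

Answer: 2 6 0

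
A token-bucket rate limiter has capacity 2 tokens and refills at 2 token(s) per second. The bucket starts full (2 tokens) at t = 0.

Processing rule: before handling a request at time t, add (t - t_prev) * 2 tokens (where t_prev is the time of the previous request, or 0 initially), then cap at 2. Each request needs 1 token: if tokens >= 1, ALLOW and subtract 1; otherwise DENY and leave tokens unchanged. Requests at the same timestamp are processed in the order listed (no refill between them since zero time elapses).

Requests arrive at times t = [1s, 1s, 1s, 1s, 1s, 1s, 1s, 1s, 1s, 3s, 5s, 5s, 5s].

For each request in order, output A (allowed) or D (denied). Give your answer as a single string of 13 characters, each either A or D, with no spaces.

Simulating step by step:
  req#1 t=1s: ALLOW
  req#2 t=1s: ALLOW
  req#3 t=1s: DENY
  req#4 t=1s: DENY
  req#5 t=1s: DENY
  req#6 t=1s: DENY
  req#7 t=1s: DENY
  req#8 t=1s: DENY
  req#9 t=1s: DENY
  req#10 t=3s: ALLOW
  req#11 t=5s: ALLOW
  req#12 t=5s: ALLOW
  req#13 t=5s: DENY

Answer: AADDDDDDDAAAD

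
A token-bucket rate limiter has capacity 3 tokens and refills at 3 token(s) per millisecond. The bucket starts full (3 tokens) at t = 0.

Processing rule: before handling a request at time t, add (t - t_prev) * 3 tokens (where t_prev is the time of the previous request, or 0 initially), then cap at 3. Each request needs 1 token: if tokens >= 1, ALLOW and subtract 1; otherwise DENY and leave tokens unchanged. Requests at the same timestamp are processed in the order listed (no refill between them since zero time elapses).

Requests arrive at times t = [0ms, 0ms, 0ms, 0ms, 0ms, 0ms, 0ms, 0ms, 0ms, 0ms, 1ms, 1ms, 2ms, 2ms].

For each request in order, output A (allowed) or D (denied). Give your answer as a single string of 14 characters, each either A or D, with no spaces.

Simulating step by step:
  req#1 t=0ms: ALLOW
  req#2 t=0ms: ALLOW
  req#3 t=0ms: ALLOW
  req#4 t=0ms: DENY
  req#5 t=0ms: DENY
  req#6 t=0ms: DENY
  req#7 t=0ms: DENY
  req#8 t=0ms: DENY
  req#9 t=0ms: DENY
  req#10 t=0ms: DENY
  req#11 t=1ms: ALLOW
  req#12 t=1ms: ALLOW
  req#13 t=2ms: ALLOW
  req#14 t=2ms: ALLOW

Answer: AAADDDDDDDAAAA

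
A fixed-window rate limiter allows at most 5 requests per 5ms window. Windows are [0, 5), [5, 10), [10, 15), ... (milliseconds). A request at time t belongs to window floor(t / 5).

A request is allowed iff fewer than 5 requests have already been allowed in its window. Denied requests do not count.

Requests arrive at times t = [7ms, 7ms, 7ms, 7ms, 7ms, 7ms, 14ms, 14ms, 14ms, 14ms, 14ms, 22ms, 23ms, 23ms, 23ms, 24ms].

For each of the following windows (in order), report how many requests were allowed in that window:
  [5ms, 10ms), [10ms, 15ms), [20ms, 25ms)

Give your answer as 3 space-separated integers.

Processing requests:
  req#1 t=7ms (window 1): ALLOW
  req#2 t=7ms (window 1): ALLOW
  req#3 t=7ms (window 1): ALLOW
  req#4 t=7ms (window 1): ALLOW
  req#5 t=7ms (window 1): ALLOW
  req#6 t=7ms (window 1): DENY
  req#7 t=14ms (window 2): ALLOW
  req#8 t=14ms (window 2): ALLOW
  req#9 t=14ms (window 2): ALLOW
  req#10 t=14ms (window 2): ALLOW
  req#11 t=14ms (window 2): ALLOW
  req#12 t=22ms (window 4): ALLOW
  req#13 t=23ms (window 4): ALLOW
  req#14 t=23ms (window 4): ALLOW
  req#15 t=23ms (window 4): ALLOW
  req#16 t=24ms (window 4): ALLOW

Allowed counts by window: 5 5 5

Answer: 5 5 5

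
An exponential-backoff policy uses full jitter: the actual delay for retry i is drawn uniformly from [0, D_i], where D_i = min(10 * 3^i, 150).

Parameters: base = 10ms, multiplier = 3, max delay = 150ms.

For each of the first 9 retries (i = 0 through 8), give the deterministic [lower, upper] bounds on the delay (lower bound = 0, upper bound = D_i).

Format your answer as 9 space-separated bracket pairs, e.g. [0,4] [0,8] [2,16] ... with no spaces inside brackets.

Answer: [0,10] [0,30] [0,90] [0,150] [0,150] [0,150] [0,150] [0,150] [0,150]

Derivation:
Computing bounds per retry:
  i=0: D_i=min(10*3^0,150)=10, bounds=[0,10]
  i=1: D_i=min(10*3^1,150)=30, bounds=[0,30]
  i=2: D_i=min(10*3^2,150)=90, bounds=[0,90]
  i=3: D_i=min(10*3^3,150)=150, bounds=[0,150]
  i=4: D_i=min(10*3^4,150)=150, bounds=[0,150]
  i=5: D_i=min(10*3^5,150)=150, bounds=[0,150]
  i=6: D_i=min(10*3^6,150)=150, bounds=[0,150]
  i=7: D_i=min(10*3^7,150)=150, bounds=[0,150]
  i=8: D_i=min(10*3^8,150)=150, bounds=[0,150]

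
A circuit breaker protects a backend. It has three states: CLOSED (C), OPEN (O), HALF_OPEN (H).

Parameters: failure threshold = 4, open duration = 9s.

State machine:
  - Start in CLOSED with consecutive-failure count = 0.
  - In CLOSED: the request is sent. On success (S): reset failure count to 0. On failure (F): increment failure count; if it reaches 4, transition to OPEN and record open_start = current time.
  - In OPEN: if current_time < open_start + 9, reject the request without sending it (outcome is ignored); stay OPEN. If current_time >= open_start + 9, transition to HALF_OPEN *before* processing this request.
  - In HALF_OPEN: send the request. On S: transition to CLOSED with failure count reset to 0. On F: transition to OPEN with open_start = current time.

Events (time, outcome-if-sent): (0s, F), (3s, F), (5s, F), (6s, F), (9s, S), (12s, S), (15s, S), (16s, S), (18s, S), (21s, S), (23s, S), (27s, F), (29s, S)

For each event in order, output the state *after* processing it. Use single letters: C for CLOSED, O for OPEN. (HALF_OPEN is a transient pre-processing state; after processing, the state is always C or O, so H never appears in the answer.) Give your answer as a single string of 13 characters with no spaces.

Answer: CCCOOOCCCCCCC

Derivation:
State after each event:
  event#1 t=0s outcome=F: state=CLOSED
  event#2 t=3s outcome=F: state=CLOSED
  event#3 t=5s outcome=F: state=CLOSED
  event#4 t=6s outcome=F: state=OPEN
  event#5 t=9s outcome=S: state=OPEN
  event#6 t=12s outcome=S: state=OPEN
  event#7 t=15s outcome=S: state=CLOSED
  event#8 t=16s outcome=S: state=CLOSED
  event#9 t=18s outcome=S: state=CLOSED
  event#10 t=21s outcome=S: state=CLOSED
  event#11 t=23s outcome=S: state=CLOSED
  event#12 t=27s outcome=F: state=CLOSED
  event#13 t=29s outcome=S: state=CLOSED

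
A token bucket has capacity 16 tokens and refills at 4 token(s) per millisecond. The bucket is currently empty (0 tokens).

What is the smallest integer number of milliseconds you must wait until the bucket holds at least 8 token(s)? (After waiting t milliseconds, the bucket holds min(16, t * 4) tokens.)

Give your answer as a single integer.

Answer: 2

Derivation:
Need t * 4 >= 8, so t >= 8/4.
Smallest integer t = ceil(8/4) = 2.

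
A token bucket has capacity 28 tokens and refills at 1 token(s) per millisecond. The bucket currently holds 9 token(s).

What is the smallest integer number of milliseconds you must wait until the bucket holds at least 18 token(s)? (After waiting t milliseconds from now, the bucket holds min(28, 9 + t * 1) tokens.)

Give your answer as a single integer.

Answer: 9

Derivation:
Need 9 + t * 1 >= 18, so t >= 9/1.
Smallest integer t = ceil(9/1) = 9.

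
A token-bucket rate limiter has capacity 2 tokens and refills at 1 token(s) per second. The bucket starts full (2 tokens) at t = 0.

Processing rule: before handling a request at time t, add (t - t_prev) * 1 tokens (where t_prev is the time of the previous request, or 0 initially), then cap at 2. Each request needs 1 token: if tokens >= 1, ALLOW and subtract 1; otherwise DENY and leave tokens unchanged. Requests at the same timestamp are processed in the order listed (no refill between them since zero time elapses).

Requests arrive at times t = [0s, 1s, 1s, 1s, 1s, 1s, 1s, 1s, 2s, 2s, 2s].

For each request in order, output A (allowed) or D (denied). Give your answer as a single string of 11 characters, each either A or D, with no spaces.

Answer: AAADDDDDADD

Derivation:
Simulating step by step:
  req#1 t=0s: ALLOW
  req#2 t=1s: ALLOW
  req#3 t=1s: ALLOW
  req#4 t=1s: DENY
  req#5 t=1s: DENY
  req#6 t=1s: DENY
  req#7 t=1s: DENY
  req#8 t=1s: DENY
  req#9 t=2s: ALLOW
  req#10 t=2s: DENY
  req#11 t=2s: DENY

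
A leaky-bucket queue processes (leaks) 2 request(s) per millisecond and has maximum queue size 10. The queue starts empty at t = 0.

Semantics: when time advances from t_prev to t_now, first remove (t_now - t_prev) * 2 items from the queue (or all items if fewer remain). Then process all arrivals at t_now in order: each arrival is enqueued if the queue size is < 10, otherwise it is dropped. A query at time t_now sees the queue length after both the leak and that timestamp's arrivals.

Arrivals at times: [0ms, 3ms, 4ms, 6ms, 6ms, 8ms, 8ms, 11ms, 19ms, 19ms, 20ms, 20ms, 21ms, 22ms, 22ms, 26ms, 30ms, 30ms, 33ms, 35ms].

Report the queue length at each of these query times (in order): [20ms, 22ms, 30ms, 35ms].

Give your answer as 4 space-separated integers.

Queue lengths at query times:
  query t=20ms: backlog = 2
  query t=22ms: backlog = 2
  query t=30ms: backlog = 2
  query t=35ms: backlog = 1

Answer: 2 2 2 1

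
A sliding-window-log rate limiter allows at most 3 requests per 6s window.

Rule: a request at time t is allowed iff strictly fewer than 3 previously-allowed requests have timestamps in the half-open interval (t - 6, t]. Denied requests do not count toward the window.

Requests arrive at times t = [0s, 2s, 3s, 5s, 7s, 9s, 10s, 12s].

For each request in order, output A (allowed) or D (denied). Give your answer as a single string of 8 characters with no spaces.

Tracking allowed requests in the window:
  req#1 t=0s: ALLOW
  req#2 t=2s: ALLOW
  req#3 t=3s: ALLOW
  req#4 t=5s: DENY
  req#5 t=7s: ALLOW
  req#6 t=9s: ALLOW
  req#7 t=10s: ALLOW
  req#8 t=12s: DENY

Answer: AAADAAAD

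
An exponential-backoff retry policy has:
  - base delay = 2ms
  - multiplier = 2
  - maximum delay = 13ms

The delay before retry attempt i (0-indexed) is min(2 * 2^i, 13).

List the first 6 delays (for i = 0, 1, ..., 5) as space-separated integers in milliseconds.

Answer: 2 4 8 13 13 13

Derivation:
Computing each delay:
  i=0: min(2*2^0, 13) = 2
  i=1: min(2*2^1, 13) = 4
  i=2: min(2*2^2, 13) = 8
  i=3: min(2*2^3, 13) = 13
  i=4: min(2*2^4, 13) = 13
  i=5: min(2*2^5, 13) = 13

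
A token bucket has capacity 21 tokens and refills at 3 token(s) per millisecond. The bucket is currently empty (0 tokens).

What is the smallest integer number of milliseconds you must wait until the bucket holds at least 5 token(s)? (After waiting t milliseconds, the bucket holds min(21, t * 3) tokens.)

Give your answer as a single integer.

Answer: 2

Derivation:
Need t * 3 >= 5, so t >= 5/3.
Smallest integer t = ceil(5/3) = 2.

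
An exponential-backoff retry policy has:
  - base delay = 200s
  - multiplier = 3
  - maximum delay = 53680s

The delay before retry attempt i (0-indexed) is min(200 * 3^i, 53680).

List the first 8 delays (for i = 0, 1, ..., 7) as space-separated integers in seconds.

Answer: 200 600 1800 5400 16200 48600 53680 53680

Derivation:
Computing each delay:
  i=0: min(200*3^0, 53680) = 200
  i=1: min(200*3^1, 53680) = 600
  i=2: min(200*3^2, 53680) = 1800
  i=3: min(200*3^3, 53680) = 5400
  i=4: min(200*3^4, 53680) = 16200
  i=5: min(200*3^5, 53680) = 48600
  i=6: min(200*3^6, 53680) = 53680
  i=7: min(200*3^7, 53680) = 53680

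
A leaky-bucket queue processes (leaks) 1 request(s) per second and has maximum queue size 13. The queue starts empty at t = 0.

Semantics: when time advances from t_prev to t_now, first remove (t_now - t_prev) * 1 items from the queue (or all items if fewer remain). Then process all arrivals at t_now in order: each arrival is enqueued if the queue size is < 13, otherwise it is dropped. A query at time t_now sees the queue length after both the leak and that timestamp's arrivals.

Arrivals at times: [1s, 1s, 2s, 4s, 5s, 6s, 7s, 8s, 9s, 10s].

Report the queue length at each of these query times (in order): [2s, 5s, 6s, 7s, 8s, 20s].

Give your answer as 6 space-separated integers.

Queue lengths at query times:
  query t=2s: backlog = 2
  query t=5s: backlog = 1
  query t=6s: backlog = 1
  query t=7s: backlog = 1
  query t=8s: backlog = 1
  query t=20s: backlog = 0

Answer: 2 1 1 1 1 0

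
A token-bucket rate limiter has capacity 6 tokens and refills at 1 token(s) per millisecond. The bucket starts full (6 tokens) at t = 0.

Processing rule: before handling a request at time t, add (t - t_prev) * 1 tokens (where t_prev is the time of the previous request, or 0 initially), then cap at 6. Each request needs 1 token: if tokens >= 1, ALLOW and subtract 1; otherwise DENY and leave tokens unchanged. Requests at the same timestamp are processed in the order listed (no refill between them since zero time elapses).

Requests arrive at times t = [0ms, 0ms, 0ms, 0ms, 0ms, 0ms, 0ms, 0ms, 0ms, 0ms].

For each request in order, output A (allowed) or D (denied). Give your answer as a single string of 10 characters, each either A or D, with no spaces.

Answer: AAAAAADDDD

Derivation:
Simulating step by step:
  req#1 t=0ms: ALLOW
  req#2 t=0ms: ALLOW
  req#3 t=0ms: ALLOW
  req#4 t=0ms: ALLOW
  req#5 t=0ms: ALLOW
  req#6 t=0ms: ALLOW
  req#7 t=0ms: DENY
  req#8 t=0ms: DENY
  req#9 t=0ms: DENY
  req#10 t=0ms: DENY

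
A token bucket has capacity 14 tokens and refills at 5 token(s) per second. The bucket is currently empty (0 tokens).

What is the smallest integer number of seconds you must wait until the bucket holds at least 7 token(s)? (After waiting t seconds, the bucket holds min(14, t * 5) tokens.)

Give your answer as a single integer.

Answer: 2

Derivation:
Need t * 5 >= 7, so t >= 7/5.
Smallest integer t = ceil(7/5) = 2.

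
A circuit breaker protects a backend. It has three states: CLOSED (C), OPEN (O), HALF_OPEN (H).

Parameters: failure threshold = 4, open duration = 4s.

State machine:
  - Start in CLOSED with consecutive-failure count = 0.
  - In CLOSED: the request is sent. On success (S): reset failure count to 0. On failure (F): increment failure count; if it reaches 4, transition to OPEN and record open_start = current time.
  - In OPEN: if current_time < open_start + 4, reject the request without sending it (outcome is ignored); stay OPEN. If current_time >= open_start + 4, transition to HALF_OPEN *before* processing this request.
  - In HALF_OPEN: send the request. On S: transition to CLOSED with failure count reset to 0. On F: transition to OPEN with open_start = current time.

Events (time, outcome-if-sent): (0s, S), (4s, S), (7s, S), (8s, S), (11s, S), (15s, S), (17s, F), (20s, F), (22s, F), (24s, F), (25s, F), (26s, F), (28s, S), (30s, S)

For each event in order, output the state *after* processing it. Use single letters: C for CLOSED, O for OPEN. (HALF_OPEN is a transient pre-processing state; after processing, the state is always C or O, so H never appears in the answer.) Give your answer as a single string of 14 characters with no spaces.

State after each event:
  event#1 t=0s outcome=S: state=CLOSED
  event#2 t=4s outcome=S: state=CLOSED
  event#3 t=7s outcome=S: state=CLOSED
  event#4 t=8s outcome=S: state=CLOSED
  event#5 t=11s outcome=S: state=CLOSED
  event#6 t=15s outcome=S: state=CLOSED
  event#7 t=17s outcome=F: state=CLOSED
  event#8 t=20s outcome=F: state=CLOSED
  event#9 t=22s outcome=F: state=CLOSED
  event#10 t=24s outcome=F: state=OPEN
  event#11 t=25s outcome=F: state=OPEN
  event#12 t=26s outcome=F: state=OPEN
  event#13 t=28s outcome=S: state=CLOSED
  event#14 t=30s outcome=S: state=CLOSED

Answer: CCCCCCCCCOOOCC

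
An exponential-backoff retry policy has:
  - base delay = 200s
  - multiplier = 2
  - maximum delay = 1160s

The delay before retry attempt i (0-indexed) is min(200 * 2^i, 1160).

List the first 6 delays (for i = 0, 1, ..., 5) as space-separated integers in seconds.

Computing each delay:
  i=0: min(200*2^0, 1160) = 200
  i=1: min(200*2^1, 1160) = 400
  i=2: min(200*2^2, 1160) = 800
  i=3: min(200*2^3, 1160) = 1160
  i=4: min(200*2^4, 1160) = 1160
  i=5: min(200*2^5, 1160) = 1160

Answer: 200 400 800 1160 1160 1160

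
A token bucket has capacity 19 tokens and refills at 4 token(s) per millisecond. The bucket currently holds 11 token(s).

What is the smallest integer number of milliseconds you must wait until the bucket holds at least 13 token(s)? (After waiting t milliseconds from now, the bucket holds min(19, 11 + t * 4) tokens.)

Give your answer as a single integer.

Need 11 + t * 4 >= 13, so t >= 2/4.
Smallest integer t = ceil(2/4) = 1.

Answer: 1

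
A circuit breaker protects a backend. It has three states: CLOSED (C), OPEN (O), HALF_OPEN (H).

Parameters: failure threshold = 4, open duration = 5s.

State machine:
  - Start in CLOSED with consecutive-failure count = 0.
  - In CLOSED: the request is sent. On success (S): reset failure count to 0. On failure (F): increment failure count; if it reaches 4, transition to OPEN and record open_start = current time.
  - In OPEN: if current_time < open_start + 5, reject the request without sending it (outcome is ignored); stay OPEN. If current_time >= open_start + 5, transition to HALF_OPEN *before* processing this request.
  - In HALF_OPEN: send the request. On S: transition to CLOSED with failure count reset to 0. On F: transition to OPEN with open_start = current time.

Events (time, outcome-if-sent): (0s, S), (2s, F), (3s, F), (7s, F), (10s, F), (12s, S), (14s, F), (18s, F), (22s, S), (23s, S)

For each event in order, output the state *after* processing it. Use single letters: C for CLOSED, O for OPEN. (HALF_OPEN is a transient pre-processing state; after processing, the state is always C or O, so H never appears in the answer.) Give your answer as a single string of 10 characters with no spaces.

Answer: CCCCOOOOOC

Derivation:
State after each event:
  event#1 t=0s outcome=S: state=CLOSED
  event#2 t=2s outcome=F: state=CLOSED
  event#3 t=3s outcome=F: state=CLOSED
  event#4 t=7s outcome=F: state=CLOSED
  event#5 t=10s outcome=F: state=OPEN
  event#6 t=12s outcome=S: state=OPEN
  event#7 t=14s outcome=F: state=OPEN
  event#8 t=18s outcome=F: state=OPEN
  event#9 t=22s outcome=S: state=OPEN
  event#10 t=23s outcome=S: state=CLOSED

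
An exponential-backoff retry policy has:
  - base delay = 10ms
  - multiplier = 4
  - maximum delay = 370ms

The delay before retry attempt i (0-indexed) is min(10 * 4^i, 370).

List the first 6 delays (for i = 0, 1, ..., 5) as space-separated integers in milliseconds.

Computing each delay:
  i=0: min(10*4^0, 370) = 10
  i=1: min(10*4^1, 370) = 40
  i=2: min(10*4^2, 370) = 160
  i=3: min(10*4^3, 370) = 370
  i=4: min(10*4^4, 370) = 370
  i=5: min(10*4^5, 370) = 370

Answer: 10 40 160 370 370 370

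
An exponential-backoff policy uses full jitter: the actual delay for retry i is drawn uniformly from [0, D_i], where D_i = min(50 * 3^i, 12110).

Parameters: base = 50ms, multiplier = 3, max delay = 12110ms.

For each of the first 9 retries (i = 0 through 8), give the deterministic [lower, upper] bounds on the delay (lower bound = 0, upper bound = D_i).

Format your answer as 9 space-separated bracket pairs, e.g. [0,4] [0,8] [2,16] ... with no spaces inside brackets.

Computing bounds per retry:
  i=0: D_i=min(50*3^0,12110)=50, bounds=[0,50]
  i=1: D_i=min(50*3^1,12110)=150, bounds=[0,150]
  i=2: D_i=min(50*3^2,12110)=450, bounds=[0,450]
  i=3: D_i=min(50*3^3,12110)=1350, bounds=[0,1350]
  i=4: D_i=min(50*3^4,12110)=4050, bounds=[0,4050]
  i=5: D_i=min(50*3^5,12110)=12110, bounds=[0,12110]
  i=6: D_i=min(50*3^6,12110)=12110, bounds=[0,12110]
  i=7: D_i=min(50*3^7,12110)=12110, bounds=[0,12110]
  i=8: D_i=min(50*3^8,12110)=12110, bounds=[0,12110]

Answer: [0,50] [0,150] [0,450] [0,1350] [0,4050] [0,12110] [0,12110] [0,12110] [0,12110]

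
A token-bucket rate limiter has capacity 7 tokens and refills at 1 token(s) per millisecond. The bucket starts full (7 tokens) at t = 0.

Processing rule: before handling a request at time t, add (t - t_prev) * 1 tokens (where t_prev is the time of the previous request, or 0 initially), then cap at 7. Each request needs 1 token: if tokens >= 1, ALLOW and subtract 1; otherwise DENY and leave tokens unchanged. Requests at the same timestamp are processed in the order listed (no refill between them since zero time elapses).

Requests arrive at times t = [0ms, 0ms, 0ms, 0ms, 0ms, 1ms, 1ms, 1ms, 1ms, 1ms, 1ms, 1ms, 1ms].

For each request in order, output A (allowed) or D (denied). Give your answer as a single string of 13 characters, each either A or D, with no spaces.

Answer: AAAAAAAADDDDD

Derivation:
Simulating step by step:
  req#1 t=0ms: ALLOW
  req#2 t=0ms: ALLOW
  req#3 t=0ms: ALLOW
  req#4 t=0ms: ALLOW
  req#5 t=0ms: ALLOW
  req#6 t=1ms: ALLOW
  req#7 t=1ms: ALLOW
  req#8 t=1ms: ALLOW
  req#9 t=1ms: DENY
  req#10 t=1ms: DENY
  req#11 t=1ms: DENY
  req#12 t=1ms: DENY
  req#13 t=1ms: DENY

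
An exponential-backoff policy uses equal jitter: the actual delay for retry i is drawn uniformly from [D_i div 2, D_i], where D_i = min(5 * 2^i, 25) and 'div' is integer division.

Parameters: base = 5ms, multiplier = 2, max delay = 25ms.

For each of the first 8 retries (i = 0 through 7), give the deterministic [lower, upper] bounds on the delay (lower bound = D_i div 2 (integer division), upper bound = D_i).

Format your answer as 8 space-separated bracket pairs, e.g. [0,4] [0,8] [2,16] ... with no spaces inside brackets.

Computing bounds per retry:
  i=0: D_i=min(5*2^0,25)=5, bounds=[2,5]
  i=1: D_i=min(5*2^1,25)=10, bounds=[5,10]
  i=2: D_i=min(5*2^2,25)=20, bounds=[10,20]
  i=3: D_i=min(5*2^3,25)=25, bounds=[12,25]
  i=4: D_i=min(5*2^4,25)=25, bounds=[12,25]
  i=5: D_i=min(5*2^5,25)=25, bounds=[12,25]
  i=6: D_i=min(5*2^6,25)=25, bounds=[12,25]
  i=7: D_i=min(5*2^7,25)=25, bounds=[12,25]

Answer: [2,5] [5,10] [10,20] [12,25] [12,25] [12,25] [12,25] [12,25]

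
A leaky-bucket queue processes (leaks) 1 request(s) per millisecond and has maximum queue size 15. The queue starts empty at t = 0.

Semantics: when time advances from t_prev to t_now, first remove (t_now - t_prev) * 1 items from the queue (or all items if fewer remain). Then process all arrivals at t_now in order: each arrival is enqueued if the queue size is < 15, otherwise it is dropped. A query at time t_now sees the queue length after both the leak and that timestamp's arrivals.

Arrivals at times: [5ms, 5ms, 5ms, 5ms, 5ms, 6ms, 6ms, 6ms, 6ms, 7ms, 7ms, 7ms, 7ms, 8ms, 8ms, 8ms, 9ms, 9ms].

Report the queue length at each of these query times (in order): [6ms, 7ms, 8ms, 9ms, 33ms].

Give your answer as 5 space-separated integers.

Answer: 8 11 13 14 0

Derivation:
Queue lengths at query times:
  query t=6ms: backlog = 8
  query t=7ms: backlog = 11
  query t=8ms: backlog = 13
  query t=9ms: backlog = 14
  query t=33ms: backlog = 0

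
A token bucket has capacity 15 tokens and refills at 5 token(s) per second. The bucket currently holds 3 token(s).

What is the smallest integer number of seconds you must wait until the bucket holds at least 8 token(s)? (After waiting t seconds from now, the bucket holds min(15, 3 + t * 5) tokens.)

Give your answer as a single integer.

Answer: 1

Derivation:
Need 3 + t * 5 >= 8, so t >= 5/5.
Smallest integer t = ceil(5/5) = 1.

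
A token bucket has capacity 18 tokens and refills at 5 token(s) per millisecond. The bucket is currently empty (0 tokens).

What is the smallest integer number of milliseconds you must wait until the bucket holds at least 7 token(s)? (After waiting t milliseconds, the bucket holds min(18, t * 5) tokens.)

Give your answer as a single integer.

Answer: 2

Derivation:
Need t * 5 >= 7, so t >= 7/5.
Smallest integer t = ceil(7/5) = 2.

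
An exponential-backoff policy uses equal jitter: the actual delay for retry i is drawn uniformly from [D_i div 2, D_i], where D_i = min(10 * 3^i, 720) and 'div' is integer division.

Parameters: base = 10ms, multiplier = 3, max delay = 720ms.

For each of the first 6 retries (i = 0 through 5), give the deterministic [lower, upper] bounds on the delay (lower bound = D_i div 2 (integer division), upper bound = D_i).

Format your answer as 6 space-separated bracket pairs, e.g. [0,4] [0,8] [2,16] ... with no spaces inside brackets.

Answer: [5,10] [15,30] [45,90] [135,270] [360,720] [360,720]

Derivation:
Computing bounds per retry:
  i=0: D_i=min(10*3^0,720)=10, bounds=[5,10]
  i=1: D_i=min(10*3^1,720)=30, bounds=[15,30]
  i=2: D_i=min(10*3^2,720)=90, bounds=[45,90]
  i=3: D_i=min(10*3^3,720)=270, bounds=[135,270]
  i=4: D_i=min(10*3^4,720)=720, bounds=[360,720]
  i=5: D_i=min(10*3^5,720)=720, bounds=[360,720]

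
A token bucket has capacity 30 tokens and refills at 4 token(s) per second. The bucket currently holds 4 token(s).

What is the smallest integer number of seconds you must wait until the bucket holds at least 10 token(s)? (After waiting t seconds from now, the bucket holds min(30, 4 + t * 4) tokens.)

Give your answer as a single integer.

Answer: 2

Derivation:
Need 4 + t * 4 >= 10, so t >= 6/4.
Smallest integer t = ceil(6/4) = 2.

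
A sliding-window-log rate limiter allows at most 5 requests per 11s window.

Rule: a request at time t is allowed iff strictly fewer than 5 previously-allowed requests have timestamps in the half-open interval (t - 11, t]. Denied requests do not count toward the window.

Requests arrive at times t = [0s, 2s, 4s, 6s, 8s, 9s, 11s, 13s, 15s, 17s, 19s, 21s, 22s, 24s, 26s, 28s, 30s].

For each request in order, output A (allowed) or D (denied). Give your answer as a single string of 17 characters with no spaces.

Answer: AAAAADAAAAADAAAAA

Derivation:
Tracking allowed requests in the window:
  req#1 t=0s: ALLOW
  req#2 t=2s: ALLOW
  req#3 t=4s: ALLOW
  req#4 t=6s: ALLOW
  req#5 t=8s: ALLOW
  req#6 t=9s: DENY
  req#7 t=11s: ALLOW
  req#8 t=13s: ALLOW
  req#9 t=15s: ALLOW
  req#10 t=17s: ALLOW
  req#11 t=19s: ALLOW
  req#12 t=21s: DENY
  req#13 t=22s: ALLOW
  req#14 t=24s: ALLOW
  req#15 t=26s: ALLOW
  req#16 t=28s: ALLOW
  req#17 t=30s: ALLOW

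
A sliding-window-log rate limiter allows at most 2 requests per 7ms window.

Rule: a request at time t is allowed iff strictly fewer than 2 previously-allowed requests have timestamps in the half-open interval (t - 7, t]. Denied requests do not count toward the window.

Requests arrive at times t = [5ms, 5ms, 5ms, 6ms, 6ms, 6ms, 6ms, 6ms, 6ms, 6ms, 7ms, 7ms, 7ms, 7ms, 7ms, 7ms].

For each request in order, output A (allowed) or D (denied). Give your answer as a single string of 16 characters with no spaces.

Tracking allowed requests in the window:
  req#1 t=5ms: ALLOW
  req#2 t=5ms: ALLOW
  req#3 t=5ms: DENY
  req#4 t=6ms: DENY
  req#5 t=6ms: DENY
  req#6 t=6ms: DENY
  req#7 t=6ms: DENY
  req#8 t=6ms: DENY
  req#9 t=6ms: DENY
  req#10 t=6ms: DENY
  req#11 t=7ms: DENY
  req#12 t=7ms: DENY
  req#13 t=7ms: DENY
  req#14 t=7ms: DENY
  req#15 t=7ms: DENY
  req#16 t=7ms: DENY

Answer: AADDDDDDDDDDDDDD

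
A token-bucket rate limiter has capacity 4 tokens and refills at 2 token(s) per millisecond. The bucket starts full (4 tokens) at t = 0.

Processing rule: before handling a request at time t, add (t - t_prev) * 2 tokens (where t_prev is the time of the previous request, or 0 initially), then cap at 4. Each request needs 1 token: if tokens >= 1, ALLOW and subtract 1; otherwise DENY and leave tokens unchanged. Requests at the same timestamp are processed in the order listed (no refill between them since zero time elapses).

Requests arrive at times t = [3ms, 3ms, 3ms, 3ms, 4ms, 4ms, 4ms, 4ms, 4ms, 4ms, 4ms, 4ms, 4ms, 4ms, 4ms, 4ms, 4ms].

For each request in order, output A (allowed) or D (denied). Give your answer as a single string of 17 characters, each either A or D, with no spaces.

Simulating step by step:
  req#1 t=3ms: ALLOW
  req#2 t=3ms: ALLOW
  req#3 t=3ms: ALLOW
  req#4 t=3ms: ALLOW
  req#5 t=4ms: ALLOW
  req#6 t=4ms: ALLOW
  req#7 t=4ms: DENY
  req#8 t=4ms: DENY
  req#9 t=4ms: DENY
  req#10 t=4ms: DENY
  req#11 t=4ms: DENY
  req#12 t=4ms: DENY
  req#13 t=4ms: DENY
  req#14 t=4ms: DENY
  req#15 t=4ms: DENY
  req#16 t=4ms: DENY
  req#17 t=4ms: DENY

Answer: AAAAAADDDDDDDDDDD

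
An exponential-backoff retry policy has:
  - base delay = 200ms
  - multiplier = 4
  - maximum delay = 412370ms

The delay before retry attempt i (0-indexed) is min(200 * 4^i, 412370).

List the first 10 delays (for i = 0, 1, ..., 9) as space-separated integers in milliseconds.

Computing each delay:
  i=0: min(200*4^0, 412370) = 200
  i=1: min(200*4^1, 412370) = 800
  i=2: min(200*4^2, 412370) = 3200
  i=3: min(200*4^3, 412370) = 12800
  i=4: min(200*4^4, 412370) = 51200
  i=5: min(200*4^5, 412370) = 204800
  i=6: min(200*4^6, 412370) = 412370
  i=7: min(200*4^7, 412370) = 412370
  i=8: min(200*4^8, 412370) = 412370
  i=9: min(200*4^9, 412370) = 412370

Answer: 200 800 3200 12800 51200 204800 412370 412370 412370 412370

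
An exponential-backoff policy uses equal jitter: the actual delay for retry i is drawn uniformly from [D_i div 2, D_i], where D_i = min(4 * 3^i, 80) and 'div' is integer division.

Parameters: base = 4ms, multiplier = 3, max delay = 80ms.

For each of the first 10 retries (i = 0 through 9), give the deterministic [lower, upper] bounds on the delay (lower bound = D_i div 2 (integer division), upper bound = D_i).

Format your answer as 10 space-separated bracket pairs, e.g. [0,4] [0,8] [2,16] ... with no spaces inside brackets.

Answer: [2,4] [6,12] [18,36] [40,80] [40,80] [40,80] [40,80] [40,80] [40,80] [40,80]

Derivation:
Computing bounds per retry:
  i=0: D_i=min(4*3^0,80)=4, bounds=[2,4]
  i=1: D_i=min(4*3^1,80)=12, bounds=[6,12]
  i=2: D_i=min(4*3^2,80)=36, bounds=[18,36]
  i=3: D_i=min(4*3^3,80)=80, bounds=[40,80]
  i=4: D_i=min(4*3^4,80)=80, bounds=[40,80]
  i=5: D_i=min(4*3^5,80)=80, bounds=[40,80]
  i=6: D_i=min(4*3^6,80)=80, bounds=[40,80]
  i=7: D_i=min(4*3^7,80)=80, bounds=[40,80]
  i=8: D_i=min(4*3^8,80)=80, bounds=[40,80]
  i=9: D_i=min(4*3^9,80)=80, bounds=[40,80]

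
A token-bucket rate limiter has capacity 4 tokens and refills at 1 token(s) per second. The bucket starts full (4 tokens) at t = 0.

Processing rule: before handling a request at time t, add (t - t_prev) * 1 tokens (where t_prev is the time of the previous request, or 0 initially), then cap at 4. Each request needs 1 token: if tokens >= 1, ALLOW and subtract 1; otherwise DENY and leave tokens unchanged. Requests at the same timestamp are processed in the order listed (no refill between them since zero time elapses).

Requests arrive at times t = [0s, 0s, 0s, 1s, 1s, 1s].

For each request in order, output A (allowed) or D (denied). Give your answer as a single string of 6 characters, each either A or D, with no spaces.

Simulating step by step:
  req#1 t=0s: ALLOW
  req#2 t=0s: ALLOW
  req#3 t=0s: ALLOW
  req#4 t=1s: ALLOW
  req#5 t=1s: ALLOW
  req#6 t=1s: DENY

Answer: AAAAAD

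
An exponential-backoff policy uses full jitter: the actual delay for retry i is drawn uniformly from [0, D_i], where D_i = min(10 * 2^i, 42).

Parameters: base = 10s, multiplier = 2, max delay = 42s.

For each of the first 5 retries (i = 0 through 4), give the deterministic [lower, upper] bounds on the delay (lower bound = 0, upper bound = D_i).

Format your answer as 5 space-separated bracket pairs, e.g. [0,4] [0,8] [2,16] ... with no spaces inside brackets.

Answer: [0,10] [0,20] [0,40] [0,42] [0,42]

Derivation:
Computing bounds per retry:
  i=0: D_i=min(10*2^0,42)=10, bounds=[0,10]
  i=1: D_i=min(10*2^1,42)=20, bounds=[0,20]
  i=2: D_i=min(10*2^2,42)=40, bounds=[0,40]
  i=3: D_i=min(10*2^3,42)=42, bounds=[0,42]
  i=4: D_i=min(10*2^4,42)=42, bounds=[0,42]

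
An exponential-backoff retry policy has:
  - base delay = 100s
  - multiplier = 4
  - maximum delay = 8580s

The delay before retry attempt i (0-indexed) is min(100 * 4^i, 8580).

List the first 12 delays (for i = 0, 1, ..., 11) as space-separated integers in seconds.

Computing each delay:
  i=0: min(100*4^0, 8580) = 100
  i=1: min(100*4^1, 8580) = 400
  i=2: min(100*4^2, 8580) = 1600
  i=3: min(100*4^3, 8580) = 6400
  i=4: min(100*4^4, 8580) = 8580
  i=5: min(100*4^5, 8580) = 8580
  i=6: min(100*4^6, 8580) = 8580
  i=7: min(100*4^7, 8580) = 8580
  i=8: min(100*4^8, 8580) = 8580
  i=9: min(100*4^9, 8580) = 8580
  i=10: min(100*4^10, 8580) = 8580
  i=11: min(100*4^11, 8580) = 8580

Answer: 100 400 1600 6400 8580 8580 8580 8580 8580 8580 8580 8580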